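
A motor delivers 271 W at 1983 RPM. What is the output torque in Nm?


omega = 1983 * 2*pi/60 = 207.6593 rad/s
tau = P / omega = 271 / 207.6593
= 1.305 Nm


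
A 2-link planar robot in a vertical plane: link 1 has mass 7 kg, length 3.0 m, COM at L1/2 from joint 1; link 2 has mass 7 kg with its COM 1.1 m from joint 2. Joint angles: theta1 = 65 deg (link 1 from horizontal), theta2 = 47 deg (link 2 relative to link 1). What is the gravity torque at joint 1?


Horizontal distance from joint 1 to link-1 COM:
  x_c1 = (L1/2)*cos(t1) = 1.5 * 0.4226 = 0.6339 m
Horizontal distance from joint 1 to link-2 COM:
  x_c2 = L1*cos(t1) + Lc2*cos(t1+t2)
       = 3.0*0.4226 + 1.1*-0.3746 = 0.8558 m
tau1 = m1*g*x_c1 + m2*g*x_c2
     = 7*9.81*0.6339 + 7*9.81*0.8558
     = 43.5318 + 58.7669
     = 102.2987 Nm


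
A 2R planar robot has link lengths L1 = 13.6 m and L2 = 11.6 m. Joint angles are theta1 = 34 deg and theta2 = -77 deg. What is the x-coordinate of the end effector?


Convert angles to radians: theta1 = 0.5934, theta2 = -1.3439
x = L1*cos(theta1) + L2*cos(theta1+theta2)
x = 11.2749 + 8.4837
x = 19.7586


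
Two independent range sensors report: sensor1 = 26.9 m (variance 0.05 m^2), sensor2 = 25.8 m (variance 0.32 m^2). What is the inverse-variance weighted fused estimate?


w1 = (1/var1) / (1/var1 + 1/var2)
   = 20.0 / (20.0 + 3.125) = 0.8649
w2 = 1 - w1 = 0.1351
fused = w1*s1 + w2*s2 = 23.2649 + 3.4865
= 26.7514 m


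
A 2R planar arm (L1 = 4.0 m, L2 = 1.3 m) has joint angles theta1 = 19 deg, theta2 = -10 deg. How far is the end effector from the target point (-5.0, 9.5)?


End effector via forward kinematics:
x = L1*cos(t1) + L2*cos(t1+t2) = 5.0661
y = L1*sin(t1) + L2*sin(t1+t2) = 1.5056
Distance to target:
d = sqrt((-5.0 - 5.0661)^2 + (9.5 - 1.5056)^2)
= sqrt(101.3257 + 63.9098)
= 12.8544 m


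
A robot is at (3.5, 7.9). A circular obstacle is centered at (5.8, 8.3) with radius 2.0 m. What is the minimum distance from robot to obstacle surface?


center_dist = sqrt((3.5-5.8)^2 + (7.9-8.3)^2)
= sqrt(5.29 + 0.16)
= 2.3345
min_dist = center_dist - radius = 2.3345 - 2.0 = 0.3345 m


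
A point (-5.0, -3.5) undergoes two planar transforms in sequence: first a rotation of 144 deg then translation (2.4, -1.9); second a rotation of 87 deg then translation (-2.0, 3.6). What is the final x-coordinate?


After transform 1:
x1 = cos(144)*-5.0 - sin(144)*-3.5 + 2.4 = 8.5023
y1 = sin(144)*-5.0 + cos(144)*-3.5 + -1.9 = -2.0074
After transform 2:
x2 = cos(87)*8.5023 - sin(87)*-2.0074 + -2.0
= 0.4496


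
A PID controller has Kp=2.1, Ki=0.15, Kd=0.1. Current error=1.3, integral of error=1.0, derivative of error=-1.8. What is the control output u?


u = Kp*e + Ki*int(e) + Kd*de/dt
= 2.1*1.3 + 0.15*1.0 + 0.1*(-1.8)
= 2.73 + 0.15 + -0.18
= 2.7


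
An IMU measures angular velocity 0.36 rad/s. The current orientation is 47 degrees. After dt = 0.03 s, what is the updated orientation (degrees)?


delta_theta = w * dt = 0.36 * 0.03 = 0.0108 rad
= 0.6188 deg
theta_new = 47 + 0.6188 = 47.6188 deg


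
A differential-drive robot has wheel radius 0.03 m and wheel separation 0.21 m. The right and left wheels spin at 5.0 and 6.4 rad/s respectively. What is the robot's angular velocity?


vR = r*wR = 0.03*5.0 = 0.15 m/s
vL = r*wL = 0.03*6.4 = 0.192 m/s
v = (vR+vL)/2 = 0.171 m/s
omega = (vR-vL)/L = -0.2 rad/s
angular velocity = -0.2 rad/s


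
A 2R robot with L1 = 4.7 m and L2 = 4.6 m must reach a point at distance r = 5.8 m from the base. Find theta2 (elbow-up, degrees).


cos(theta2) = (r^2 - L1^2 - L2^2) / (2*L1*L2)
cos(theta2) = (33.64 - 22.09 - 21.16) / 43.24
cos(theta2) = -0.222248
theta2 = 102.8411 degrees


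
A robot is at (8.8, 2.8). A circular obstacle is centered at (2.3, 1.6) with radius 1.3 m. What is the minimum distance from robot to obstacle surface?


center_dist = sqrt((8.8-2.3)^2 + (2.8-1.6)^2)
= sqrt(42.25 + 1.44)
= 6.6098
min_dist = center_dist - radius = 6.6098 - 1.3 = 5.3098 m


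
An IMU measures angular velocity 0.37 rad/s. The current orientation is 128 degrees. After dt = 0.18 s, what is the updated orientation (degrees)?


delta_theta = w * dt = 0.37 * 0.18 = 0.0666 rad
= 3.8159 deg
theta_new = 128 + 3.8159 = 131.8159 deg


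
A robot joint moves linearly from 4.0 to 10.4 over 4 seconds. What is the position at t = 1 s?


s = t/T = 1/4 = 0.25
p(t) = p0 + (pf-p0)*s
= 4.0 + (10.4 - 4.0) * 0.25
= 5.6


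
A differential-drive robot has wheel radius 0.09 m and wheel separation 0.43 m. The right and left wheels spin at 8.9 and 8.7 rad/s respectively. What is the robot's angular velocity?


vR = r*wR = 0.09*8.9 = 0.801 m/s
vL = r*wL = 0.09*8.7 = 0.783 m/s
v = (vR+vL)/2 = 0.792 m/s
omega = (vR-vL)/L = 0.0419 rad/s
angular velocity = 0.0419 rad/s


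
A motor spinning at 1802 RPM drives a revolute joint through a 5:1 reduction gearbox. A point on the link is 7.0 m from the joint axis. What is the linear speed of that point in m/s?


omega_motor = 1802 * 2*pi/60 = 188.705 rad/s
omega_joint = omega_motor / 5 = 37.741 rad/s
v = omega_joint * r = 37.741 * 7.0
= 264.187 m/s


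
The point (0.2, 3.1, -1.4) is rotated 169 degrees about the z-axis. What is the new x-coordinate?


Rotation about z-axis: x' = x*cos(theta) - y*sin(theta)
= 0.2 * -0.9816 - 3.1 * 0.1908
= -0.7878


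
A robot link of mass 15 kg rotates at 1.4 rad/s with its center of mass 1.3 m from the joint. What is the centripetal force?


F = m * omega^2 * r
= 15 * 1.4^2 * 1.3
= 15 * 1.96 * 1.3
= 38.22 N


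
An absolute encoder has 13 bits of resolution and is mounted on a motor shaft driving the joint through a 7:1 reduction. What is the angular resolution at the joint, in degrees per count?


counts = 2^13 = 8192
effective counts at joint = 8192 * 7 = 57344
resolution = 360 / 57344
= 0.0063 deg/count


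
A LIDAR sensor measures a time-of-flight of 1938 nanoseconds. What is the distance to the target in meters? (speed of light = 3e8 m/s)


tof = 1938 ns = 1.938e-06 s
dist = c * tof / 2
= 3e8 * 1.938e-06 / 2
= 290.7 m


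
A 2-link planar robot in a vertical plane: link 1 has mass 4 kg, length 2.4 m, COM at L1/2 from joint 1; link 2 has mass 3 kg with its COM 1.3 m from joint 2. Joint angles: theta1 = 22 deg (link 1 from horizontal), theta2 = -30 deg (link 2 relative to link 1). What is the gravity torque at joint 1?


Horizontal distance from joint 1 to link-1 COM:
  x_c1 = (L1/2)*cos(t1) = 1.2 * 0.9272 = 1.1126 m
Horizontal distance from joint 1 to link-2 COM:
  x_c2 = L1*cos(t1) + Lc2*cos(t1+t2)
       = 2.4*0.9272 + 1.3*0.9903 = 3.5126 m
tau1 = m1*g*x_c1 + m2*g*x_c2
     = 4*9.81*1.1126 + 3*9.81*3.5126
     = 43.6592 + 103.3755
     = 147.0347 Nm


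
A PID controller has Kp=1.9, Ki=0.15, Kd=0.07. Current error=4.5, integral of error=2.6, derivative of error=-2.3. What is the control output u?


u = Kp*e + Ki*int(e) + Kd*de/dt
= 1.9*4.5 + 0.15*2.6 + 0.07*(-2.3)
= 8.55 + 0.39 + -0.161
= 8.779


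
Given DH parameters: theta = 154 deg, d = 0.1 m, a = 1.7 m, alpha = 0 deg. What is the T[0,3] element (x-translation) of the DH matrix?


T[0,3] = a * cos(theta)
= 1.7 * cos(154 deg)
= 1.7 * -0.8988
= -1.5279


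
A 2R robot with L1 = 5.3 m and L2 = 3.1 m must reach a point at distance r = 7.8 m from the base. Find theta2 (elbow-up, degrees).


cos(theta2) = (r^2 - L1^2 - L2^2) / (2*L1*L2)
cos(theta2) = (60.84 - 28.09 - 9.61) / 32.86
cos(theta2) = 0.7042
theta2 = 45.2351 degrees


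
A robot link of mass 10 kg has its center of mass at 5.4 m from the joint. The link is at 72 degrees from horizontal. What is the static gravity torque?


tau = m*g*L*cos(angle)
= 10 * 9.81 * 5.4 * cos(72 deg)
= 10 * 9.81 * 5.4 * 0.309
= 163.6987 Nm


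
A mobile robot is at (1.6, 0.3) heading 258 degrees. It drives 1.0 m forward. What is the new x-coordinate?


x_new = x0 + d*cos(theta)
= 1.6 + 1.0*cos(258)
= 1.6 + -0.2079
= 1.3921


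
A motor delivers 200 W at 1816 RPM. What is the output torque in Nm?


omega = 1816 * 2*pi/60 = 190.1711 rad/s
tau = P / omega = 200 / 190.1711
= 1.0517 Nm


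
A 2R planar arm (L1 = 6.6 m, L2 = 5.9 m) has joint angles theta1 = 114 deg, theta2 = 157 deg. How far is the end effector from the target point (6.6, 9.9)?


End effector via forward kinematics:
x = L1*cos(t1) + L2*cos(t1+t2) = -2.5815
y = L1*sin(t1) + L2*sin(t1+t2) = 0.1303
Distance to target:
d = sqrt((6.6 - -2.5815)^2 + (9.9 - 0.1303)^2)
= sqrt(84.2998 + 95.4471)
= 13.407 m


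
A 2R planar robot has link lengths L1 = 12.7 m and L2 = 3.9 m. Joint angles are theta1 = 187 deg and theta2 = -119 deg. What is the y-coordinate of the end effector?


Convert angles to radians: theta1 = 3.2638, theta2 = -2.0769
y = L1*sin(theta1) + L2*sin(theta1+theta2)
y = -1.5477 + 3.616
y = 2.0683


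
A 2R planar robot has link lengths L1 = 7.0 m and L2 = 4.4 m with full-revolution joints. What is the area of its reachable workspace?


r_max = L1 + L2 = 11.4 m
r_min = |L1 - L2| = 2.6 m
Area = pi*(r_max^2 - r_min^2)
= pi*(129.96 - 6.76)
= pi * 123.2
= 387.0442 m^2


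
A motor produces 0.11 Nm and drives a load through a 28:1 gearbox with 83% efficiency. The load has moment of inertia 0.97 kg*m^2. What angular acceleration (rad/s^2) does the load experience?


tau_out = tau_motor * N * eta
= 0.11 * 28 * 0.83 = 2.5564 Nm
alpha = tau_out / I = 2.5564 / 0.97
= 2.6355 rad/s^2


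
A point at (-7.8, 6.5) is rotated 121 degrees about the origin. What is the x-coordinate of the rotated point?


x' = x*cos(theta) - y*sin(theta)
cos(121 deg) = -0.515, sin(121 deg) = 0.8572
x' = -7.8 * -0.515 - 6.5 * 0.8572
= 4.0173 - 5.5716
= -1.5543


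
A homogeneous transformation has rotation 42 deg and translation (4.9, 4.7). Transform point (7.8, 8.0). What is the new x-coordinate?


x' = cos(theta)*px - sin(theta)*py + tx
= 0.7431*7.8 - 0.6691*8.0 + 4.9
= 5.3435


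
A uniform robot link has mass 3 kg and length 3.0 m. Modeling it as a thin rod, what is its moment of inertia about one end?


I = (1/3) * m * L^2
= (1/3) * 3 * 3.0^2
= 0.333333 * 3 * 9.0
= 9.0 kg*m^2


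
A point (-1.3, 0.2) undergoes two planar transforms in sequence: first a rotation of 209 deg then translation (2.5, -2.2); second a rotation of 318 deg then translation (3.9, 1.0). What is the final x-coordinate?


After transform 1:
x1 = cos(209)*-1.3 - sin(209)*0.2 + 2.5 = 3.734
y1 = sin(209)*-1.3 + cos(209)*0.2 + -2.2 = -1.7447
After transform 2:
x2 = cos(318)*3.734 - sin(318)*-1.7447 + 3.9
= 5.5075


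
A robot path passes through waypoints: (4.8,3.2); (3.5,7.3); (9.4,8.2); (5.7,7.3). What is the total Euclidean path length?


Segment lengths:
  seg1 = sqrt((-1.3)^2 + (4.1)^2) = 4.3012
  seg2 = sqrt((5.9)^2 + (0.9)^2) = 5.9682
  seg3 = sqrt((-3.7)^2 + (-0.9)^2) = 3.8079
Total = 14.0773


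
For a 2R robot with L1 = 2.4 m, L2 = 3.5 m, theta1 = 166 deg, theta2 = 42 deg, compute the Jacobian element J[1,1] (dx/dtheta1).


J[1,1] = -L1*sin(t1) - L2*sin(t1+t2)
= -2.4*sin(166) - 3.5*sin(208)
= 1.0625


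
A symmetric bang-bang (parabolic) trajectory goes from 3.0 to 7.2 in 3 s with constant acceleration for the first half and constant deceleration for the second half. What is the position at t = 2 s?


Symmetric rest-to-rest: each phase covers (pf-p0)/2 in time T/2. 0.5*a*(T/2)^2 = (pf-p0)/2 => a = 4*(pf-p0)/T^2
a = 4*(7.2-3.0)/3^2 = 1.8667
t = 2 is in the deceleration phase (t > T/2).
p = pf - 0.5*a*(T-t)^2 = 7.2 - 0.5*1.8667*1^2
= 6.2667


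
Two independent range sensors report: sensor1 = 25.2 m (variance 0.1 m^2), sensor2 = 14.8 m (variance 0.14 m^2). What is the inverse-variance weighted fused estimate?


w1 = (1/var1) / (1/var1 + 1/var2)
   = 10.0 / (10.0 + 7.1429) = 0.5833
w2 = 1 - w1 = 0.4167
fused = w1*s1 + w2*s2 = 14.7 + 6.1667
= 20.8667 m


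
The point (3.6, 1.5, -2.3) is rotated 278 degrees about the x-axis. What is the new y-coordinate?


Rotation about x-axis: y' = y*cos(theta) - z*sin(theta)
= 1.5 * 0.1392 - -2.3 * -0.9903
= -2.0689


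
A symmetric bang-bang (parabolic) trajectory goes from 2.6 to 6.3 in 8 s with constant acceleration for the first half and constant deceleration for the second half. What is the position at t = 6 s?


Symmetric rest-to-rest: each phase covers (pf-p0)/2 in time T/2. 0.5*a*(T/2)^2 = (pf-p0)/2 => a = 4*(pf-p0)/T^2
a = 4*(6.3-2.6)/8^2 = 0.2312
t = 6 is in the deceleration phase (t > T/2).
p = pf - 0.5*a*(T-t)^2 = 6.3 - 0.5*0.2312*2^2
= 5.8375


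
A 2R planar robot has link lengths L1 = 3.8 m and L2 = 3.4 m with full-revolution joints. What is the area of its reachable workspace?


r_max = L1 + L2 = 7.2 m
r_min = |L1 - L2| = 0.4 m
Area = pi*(r_max^2 - r_min^2)
= pi*(51.84 - 0.16)
= pi * 51.68
= 162.3575 m^2


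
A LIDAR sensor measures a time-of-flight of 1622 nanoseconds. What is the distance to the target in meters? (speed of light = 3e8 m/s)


tof = 1622 ns = 1.622e-06 s
dist = c * tof / 2
= 3e8 * 1.622e-06 / 2
= 243.3 m


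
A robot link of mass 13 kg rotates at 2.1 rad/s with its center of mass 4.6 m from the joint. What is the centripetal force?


F = m * omega^2 * r
= 13 * 2.1^2 * 4.6
= 13 * 4.41 * 4.6
= 263.718 N


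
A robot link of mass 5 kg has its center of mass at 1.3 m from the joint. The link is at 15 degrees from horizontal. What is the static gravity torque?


tau = m*g*L*cos(angle)
= 5 * 9.81 * 1.3 * cos(15 deg)
= 5 * 9.81 * 1.3 * 0.9659
= 61.5923 Nm


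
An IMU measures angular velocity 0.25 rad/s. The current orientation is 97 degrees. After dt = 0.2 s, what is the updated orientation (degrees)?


delta_theta = w * dt = 0.25 * 0.2 = 0.05 rad
= 2.8648 deg
theta_new = 97 + 2.8648 = 99.8648 deg


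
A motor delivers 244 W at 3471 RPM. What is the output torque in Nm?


omega = 3471 * 2*pi/60 = 363.4823 rad/s
tau = P / omega = 244 / 363.4823
= 0.6713 Nm


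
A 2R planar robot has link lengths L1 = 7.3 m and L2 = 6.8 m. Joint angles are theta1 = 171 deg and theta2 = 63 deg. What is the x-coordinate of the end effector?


Convert angles to radians: theta1 = 2.9845, theta2 = 1.0996
x = L1*cos(theta1) + L2*cos(theta1+theta2)
x = -7.2101 + -3.9969
x = -11.2071


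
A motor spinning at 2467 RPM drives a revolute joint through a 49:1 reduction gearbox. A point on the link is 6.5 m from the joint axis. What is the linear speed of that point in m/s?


omega_motor = 2467 * 2*pi/60 = 258.3436 rad/s
omega_joint = omega_motor / 49 = 5.2723 rad/s
v = omega_joint * r = 5.2723 * 6.5
= 34.2701 m/s


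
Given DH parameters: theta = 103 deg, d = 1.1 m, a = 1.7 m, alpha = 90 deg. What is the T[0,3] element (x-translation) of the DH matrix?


T[0,3] = a * cos(theta)
= 1.7 * cos(103 deg)
= 1.7 * -0.225
= -0.3824


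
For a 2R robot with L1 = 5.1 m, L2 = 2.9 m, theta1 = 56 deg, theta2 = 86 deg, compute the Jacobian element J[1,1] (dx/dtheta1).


J[1,1] = -L1*sin(t1) - L2*sin(t1+t2)
= -5.1*sin(56) - 2.9*sin(142)
= -6.0135


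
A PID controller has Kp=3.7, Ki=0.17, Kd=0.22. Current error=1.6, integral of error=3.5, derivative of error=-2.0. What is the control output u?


u = Kp*e + Ki*int(e) + Kd*de/dt
= 3.7*1.6 + 0.17*3.5 + 0.22*(-2.0)
= 5.92 + 0.595 + -0.44
= 6.075


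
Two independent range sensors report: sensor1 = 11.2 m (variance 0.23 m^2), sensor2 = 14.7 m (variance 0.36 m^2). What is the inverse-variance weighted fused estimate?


w1 = (1/var1) / (1/var1 + 1/var2)
   = 4.3478 / (4.3478 + 2.7778) = 0.6102
w2 = 1 - w1 = 0.3898
fused = w1*s1 + w2*s2 = 6.8339 + 5.7305
= 12.5644 m


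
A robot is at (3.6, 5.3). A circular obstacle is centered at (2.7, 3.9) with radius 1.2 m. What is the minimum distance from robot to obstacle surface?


center_dist = sqrt((3.6-2.7)^2 + (5.3-3.9)^2)
= sqrt(0.81 + 1.96)
= 1.6643
min_dist = center_dist - radius = 1.6643 - 1.2 = 0.4643 m


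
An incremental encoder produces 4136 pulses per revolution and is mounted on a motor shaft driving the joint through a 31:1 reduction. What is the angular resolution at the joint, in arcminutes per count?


counts per rev = 4136
effective counts at joint = 4136 * 31 = 128216
resolution = 360*60 / 128216
= 0.1685 arcmin/count


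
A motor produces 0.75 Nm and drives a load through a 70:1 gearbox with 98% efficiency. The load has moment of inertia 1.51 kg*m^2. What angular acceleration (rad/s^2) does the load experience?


tau_out = tau_motor * N * eta
= 0.75 * 70 * 0.98 = 51.45 Nm
alpha = tau_out / I = 51.45 / 1.51
= 34.0728 rad/s^2


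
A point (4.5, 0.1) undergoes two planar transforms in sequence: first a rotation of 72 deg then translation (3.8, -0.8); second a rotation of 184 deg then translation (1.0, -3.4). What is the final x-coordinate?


After transform 1:
x1 = cos(72)*4.5 - sin(72)*0.1 + 3.8 = 5.0955
y1 = sin(72)*4.5 + cos(72)*0.1 + -0.8 = 3.5107
After transform 2:
x2 = cos(184)*5.0955 - sin(184)*3.5107 + 1.0
= -3.8382


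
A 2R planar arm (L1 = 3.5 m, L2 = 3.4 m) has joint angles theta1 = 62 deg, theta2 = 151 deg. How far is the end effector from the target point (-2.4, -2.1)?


End effector via forward kinematics:
x = L1*cos(t1) + L2*cos(t1+t2) = -1.2083
y = L1*sin(t1) + L2*sin(t1+t2) = 1.2385
Distance to target:
d = sqrt((-2.4 - -1.2083)^2 + (-2.1 - 1.2385)^2)
= sqrt(1.4201 + 11.1459)
= 3.5448 m


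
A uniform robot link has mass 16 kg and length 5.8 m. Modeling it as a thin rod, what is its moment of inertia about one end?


I = (1/3) * m * L^2
= (1/3) * 16 * 5.8^2
= 0.333333 * 16 * 33.64
= 179.4133 kg*m^2


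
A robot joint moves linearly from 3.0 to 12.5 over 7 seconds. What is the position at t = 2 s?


s = t/T = 2/7 = 0.2857
p(t) = p0 + (pf-p0)*s
= 3.0 + (12.5 - 3.0) * 0.2857
= 5.7143


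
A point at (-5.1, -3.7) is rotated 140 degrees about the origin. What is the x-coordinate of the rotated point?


x' = x*cos(theta) - y*sin(theta)
cos(140 deg) = -0.766, sin(140 deg) = 0.6428
x' = -5.1 * -0.766 - -3.7 * 0.6428
= 3.9068 - -2.3783
= 6.2851


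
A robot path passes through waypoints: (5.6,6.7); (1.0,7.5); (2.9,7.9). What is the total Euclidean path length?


Segment lengths:
  seg1 = sqrt((-4.6)^2 + (0.8)^2) = 4.669
  seg2 = sqrt((1.9)^2 + (0.4)^2) = 1.9416
Total = 6.6107


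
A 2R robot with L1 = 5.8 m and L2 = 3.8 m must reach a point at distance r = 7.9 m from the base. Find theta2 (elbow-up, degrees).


cos(theta2) = (r^2 - L1^2 - L2^2) / (2*L1*L2)
cos(theta2) = (62.41 - 33.64 - 14.44) / 44.08
cos(theta2) = 0.325091
theta2 = 71.0289 degrees


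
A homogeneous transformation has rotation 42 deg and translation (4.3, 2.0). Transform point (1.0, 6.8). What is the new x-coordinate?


x' = cos(theta)*px - sin(theta)*py + tx
= 0.7431*1.0 - 0.6691*6.8 + 4.3
= 0.4931


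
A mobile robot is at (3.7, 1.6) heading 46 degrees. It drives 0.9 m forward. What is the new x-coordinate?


x_new = x0 + d*cos(theta)
= 3.7 + 0.9*cos(46)
= 3.7 + 0.6252
= 4.3252


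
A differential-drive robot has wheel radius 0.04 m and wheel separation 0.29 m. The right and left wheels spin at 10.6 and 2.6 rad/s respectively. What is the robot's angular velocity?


vR = r*wR = 0.04*10.6 = 0.424 m/s
vL = r*wL = 0.04*2.6 = 0.104 m/s
v = (vR+vL)/2 = 0.264 m/s
omega = (vR-vL)/L = 1.1034 rad/s
angular velocity = 1.1034 rad/s


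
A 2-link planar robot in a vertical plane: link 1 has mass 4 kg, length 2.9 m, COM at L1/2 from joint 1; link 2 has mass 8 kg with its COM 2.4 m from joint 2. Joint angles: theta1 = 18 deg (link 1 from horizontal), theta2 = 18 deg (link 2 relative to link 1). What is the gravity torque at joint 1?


Horizontal distance from joint 1 to link-1 COM:
  x_c1 = (L1/2)*cos(t1) = 1.45 * 0.9511 = 1.379 m
Horizontal distance from joint 1 to link-2 COM:
  x_c2 = L1*cos(t1) + Lc2*cos(t1+t2)
       = 2.9*0.9511 + 2.4*0.809 = 4.6997 m
tau1 = m1*g*x_c1 + m2*g*x_c2
     = 4*9.81*1.379 + 8*9.81*4.6997
     = 54.1132 + 368.8328
     = 422.946 Nm


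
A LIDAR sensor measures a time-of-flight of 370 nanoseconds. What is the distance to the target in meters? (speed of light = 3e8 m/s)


tof = 370 ns = 3.7e-07 s
dist = c * tof / 2
= 3e8 * 3.7e-07 / 2
= 55.5 m


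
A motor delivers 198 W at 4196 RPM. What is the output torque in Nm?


omega = 4196 * 2*pi/60 = 439.4041 rad/s
tau = P / omega = 198 / 439.4041
= 0.4506 Nm


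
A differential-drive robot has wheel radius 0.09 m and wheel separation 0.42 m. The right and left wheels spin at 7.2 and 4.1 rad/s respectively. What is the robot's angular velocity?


vR = r*wR = 0.09*7.2 = 0.648 m/s
vL = r*wL = 0.09*4.1 = 0.369 m/s
v = (vR+vL)/2 = 0.5085 m/s
omega = (vR-vL)/L = 0.6643 rad/s
angular velocity = 0.6643 rad/s


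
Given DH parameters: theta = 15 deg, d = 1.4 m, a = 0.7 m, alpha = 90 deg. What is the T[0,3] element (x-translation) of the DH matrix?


T[0,3] = a * cos(theta)
= 0.7 * cos(15 deg)
= 0.7 * 0.9659
= 0.6761


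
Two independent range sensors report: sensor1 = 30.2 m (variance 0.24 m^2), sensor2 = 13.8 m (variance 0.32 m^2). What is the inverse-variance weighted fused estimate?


w1 = (1/var1) / (1/var1 + 1/var2)
   = 4.1667 / (4.1667 + 3.125) = 0.5714
w2 = 1 - w1 = 0.4286
fused = w1*s1 + w2*s2 = 17.2571 + 5.9143
= 23.1714 m


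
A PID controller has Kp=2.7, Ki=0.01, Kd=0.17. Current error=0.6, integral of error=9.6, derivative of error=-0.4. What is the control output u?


u = Kp*e + Ki*int(e) + Kd*de/dt
= 2.7*0.6 + 0.01*9.6 + 0.17*(-0.4)
= 1.62 + 0.096 + -0.068
= 1.648


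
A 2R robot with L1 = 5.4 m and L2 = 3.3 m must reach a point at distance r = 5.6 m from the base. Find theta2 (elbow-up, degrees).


cos(theta2) = (r^2 - L1^2 - L2^2) / (2*L1*L2)
cos(theta2) = (31.36 - 29.16 - 10.89) / 35.64
cos(theta2) = -0.243827
theta2 = 104.1125 degrees


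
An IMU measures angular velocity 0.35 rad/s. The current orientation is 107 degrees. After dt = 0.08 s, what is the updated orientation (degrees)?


delta_theta = w * dt = 0.35 * 0.08 = 0.028 rad
= 1.6043 deg
theta_new = 107 + 1.6043 = 108.6043 deg


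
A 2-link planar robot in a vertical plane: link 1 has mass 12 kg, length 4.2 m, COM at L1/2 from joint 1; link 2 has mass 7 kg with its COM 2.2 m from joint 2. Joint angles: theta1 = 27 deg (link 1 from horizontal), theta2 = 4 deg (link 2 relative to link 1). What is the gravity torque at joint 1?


Horizontal distance from joint 1 to link-1 COM:
  x_c1 = (L1/2)*cos(t1) = 2.1 * 0.891 = 1.8711 m
Horizontal distance from joint 1 to link-2 COM:
  x_c2 = L1*cos(t1) + Lc2*cos(t1+t2)
       = 4.2*0.891 + 2.2*0.8572 = 5.628 m
tau1 = m1*g*x_c1 + m2*g*x_c2
     = 12*9.81*1.8711 + 7*9.81*5.628
     = 220.2675 + 386.4744
     = 606.742 Nm


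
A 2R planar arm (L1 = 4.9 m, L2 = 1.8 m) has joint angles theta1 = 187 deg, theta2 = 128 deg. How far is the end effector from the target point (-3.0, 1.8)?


End effector via forward kinematics:
x = L1*cos(t1) + L2*cos(t1+t2) = -3.5907
y = L1*sin(t1) + L2*sin(t1+t2) = -1.87
Distance to target:
d = sqrt((-3.0 - -3.5907)^2 + (1.8 - -1.87)^2)
= sqrt(0.3489 + 13.4685)
= 3.7172 m


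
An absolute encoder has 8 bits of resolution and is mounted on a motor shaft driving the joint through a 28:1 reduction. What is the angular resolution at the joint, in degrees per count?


counts = 2^8 = 256
effective counts at joint = 256 * 28 = 7168
resolution = 360 / 7168
= 0.0502 deg/count


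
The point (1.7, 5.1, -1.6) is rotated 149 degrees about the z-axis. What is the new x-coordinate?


Rotation about z-axis: x' = x*cos(theta) - y*sin(theta)
= 1.7 * -0.8572 - 5.1 * 0.515
= -4.0839


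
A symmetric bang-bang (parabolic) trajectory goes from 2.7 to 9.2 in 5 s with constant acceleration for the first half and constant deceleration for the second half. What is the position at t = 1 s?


Symmetric rest-to-rest: each phase covers (pf-p0)/2 in time T/2. 0.5*a*(T/2)^2 = (pf-p0)/2 => a = 4*(pf-p0)/T^2
a = 4*(9.2-2.7)/5^2 = 1.04
t = 1 is in the acceleration phase (t <= T/2).
p = p0 + 0.5*a*t^2 = 2.7 + 0.5*1.04*1^2
= 3.22


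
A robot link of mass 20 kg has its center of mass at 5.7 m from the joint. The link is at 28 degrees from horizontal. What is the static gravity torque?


tau = m*g*L*cos(angle)
= 20 * 9.81 * 5.7 * cos(28 deg)
= 20 * 9.81 * 5.7 * 0.8829
= 987.4356 Nm


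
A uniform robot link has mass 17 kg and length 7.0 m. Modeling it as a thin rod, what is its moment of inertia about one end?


I = (1/3) * m * L^2
= (1/3) * 17 * 7.0^2
= 0.333333 * 17 * 49.0
= 277.6667 kg*m^2


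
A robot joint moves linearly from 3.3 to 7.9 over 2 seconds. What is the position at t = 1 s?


s = t/T = 1/2 = 0.5
p(t) = p0 + (pf-p0)*s
= 3.3 + (7.9 - 3.3) * 0.5
= 5.6


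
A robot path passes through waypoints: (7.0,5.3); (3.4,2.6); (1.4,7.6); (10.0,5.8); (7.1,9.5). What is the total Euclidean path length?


Segment lengths:
  seg1 = sqrt((-3.6)^2 + (-2.7)^2) = 4.5
  seg2 = sqrt((-2.0)^2 + (5.0)^2) = 5.3852
  seg3 = sqrt((8.6)^2 + (-1.8)^2) = 8.7864
  seg4 = sqrt((-2.9)^2 + (3.7)^2) = 4.7011
Total = 23.3726


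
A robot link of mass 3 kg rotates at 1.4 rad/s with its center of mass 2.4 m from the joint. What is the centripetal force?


F = m * omega^2 * r
= 3 * 1.4^2 * 2.4
= 3 * 1.96 * 2.4
= 14.112 N


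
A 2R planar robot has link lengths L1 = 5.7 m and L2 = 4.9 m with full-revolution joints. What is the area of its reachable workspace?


r_max = L1 + L2 = 10.6 m
r_min = |L1 - L2| = 0.8 m
Area = pi*(r_max^2 - r_min^2)
= pi*(112.36 - 0.64)
= pi * 111.72
= 350.9787 m^2


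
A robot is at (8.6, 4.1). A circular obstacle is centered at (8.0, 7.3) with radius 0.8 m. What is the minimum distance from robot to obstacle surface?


center_dist = sqrt((8.6-8.0)^2 + (4.1-7.3)^2)
= sqrt(0.36 + 10.24)
= 3.2558
min_dist = center_dist - radius = 3.2558 - 0.8 = 2.4558 m


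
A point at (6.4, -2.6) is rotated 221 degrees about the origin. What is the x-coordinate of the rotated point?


x' = x*cos(theta) - y*sin(theta)
cos(221 deg) = -0.7547, sin(221 deg) = -0.6561
x' = 6.4 * -0.7547 - -2.6 * -0.6561
= -4.8301 - 1.7058
= -6.5359


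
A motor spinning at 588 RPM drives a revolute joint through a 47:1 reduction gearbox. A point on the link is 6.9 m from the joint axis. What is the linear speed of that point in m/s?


omega_motor = 588 * 2*pi/60 = 61.5752 rad/s
omega_joint = omega_motor / 47 = 1.3101 rad/s
v = omega_joint * r = 1.3101 * 6.9
= 9.0398 m/s


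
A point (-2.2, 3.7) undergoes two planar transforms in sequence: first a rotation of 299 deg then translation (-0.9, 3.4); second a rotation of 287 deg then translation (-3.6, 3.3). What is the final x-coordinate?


After transform 1:
x1 = cos(299)*-2.2 - sin(299)*3.7 + -0.9 = 1.2695
y1 = sin(299)*-2.2 + cos(299)*3.7 + 3.4 = 7.118
After transform 2:
x2 = cos(287)*1.2695 - sin(287)*7.118 + -3.6
= 3.5781


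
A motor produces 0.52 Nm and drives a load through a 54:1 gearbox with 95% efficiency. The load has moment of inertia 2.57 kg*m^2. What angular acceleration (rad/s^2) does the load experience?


tau_out = tau_motor * N * eta
= 0.52 * 54 * 0.95 = 26.676 Nm
alpha = tau_out / I = 26.676 / 2.57
= 10.3798 rad/s^2


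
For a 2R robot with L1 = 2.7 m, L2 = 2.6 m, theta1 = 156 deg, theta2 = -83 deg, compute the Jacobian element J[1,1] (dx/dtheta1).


J[1,1] = -L1*sin(t1) - L2*sin(t1+t2)
= -2.7*sin(156) - 2.6*sin(73)
= -3.5846


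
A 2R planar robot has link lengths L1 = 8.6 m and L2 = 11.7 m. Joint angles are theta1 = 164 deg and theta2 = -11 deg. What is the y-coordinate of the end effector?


Convert angles to radians: theta1 = 2.8623, theta2 = -0.192
y = L1*sin(theta1) + L2*sin(theta1+theta2)
y = 2.3705 + 5.3117
y = 7.6822


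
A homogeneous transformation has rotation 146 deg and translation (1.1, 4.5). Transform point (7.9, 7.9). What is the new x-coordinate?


x' = cos(theta)*px - sin(theta)*py + tx
= -0.829*7.9 - 0.5592*7.9 + 1.1
= -9.867


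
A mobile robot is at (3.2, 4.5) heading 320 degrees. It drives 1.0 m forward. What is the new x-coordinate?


x_new = x0 + d*cos(theta)
= 3.2 + 1.0*cos(320)
= 3.2 + 0.766
= 3.966


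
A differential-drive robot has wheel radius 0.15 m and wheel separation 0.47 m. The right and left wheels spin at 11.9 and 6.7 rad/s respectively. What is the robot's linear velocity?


vR = r*wR = 0.15*11.9 = 1.785 m/s
vL = r*wL = 0.15*6.7 = 1.005 m/s
v = (vR+vL)/2 = 1.395 m/s
omega = (vR-vL)/L = 1.6596 rad/s
linear velocity = 1.395 m/s


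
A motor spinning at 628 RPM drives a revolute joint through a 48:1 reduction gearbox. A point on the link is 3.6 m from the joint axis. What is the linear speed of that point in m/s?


omega_motor = 628 * 2*pi/60 = 65.764 rad/s
omega_joint = omega_motor / 48 = 1.3701 rad/s
v = omega_joint * r = 1.3701 * 3.6
= 4.9323 m/s


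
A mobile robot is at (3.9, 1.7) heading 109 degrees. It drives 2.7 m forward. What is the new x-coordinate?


x_new = x0 + d*cos(theta)
= 3.9 + 2.7*cos(109)
= 3.9 + -0.879
= 3.021


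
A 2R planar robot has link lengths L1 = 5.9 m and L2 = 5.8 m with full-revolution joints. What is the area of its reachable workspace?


r_max = L1 + L2 = 11.7 m
r_min = |L1 - L2| = 0.1 m
Area = pi*(r_max^2 - r_min^2)
= pi*(136.89 - 0.01)
= pi * 136.88
= 430.0212 m^2


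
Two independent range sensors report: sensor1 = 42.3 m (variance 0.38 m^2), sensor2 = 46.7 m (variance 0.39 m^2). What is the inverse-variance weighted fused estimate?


w1 = (1/var1) / (1/var1 + 1/var2)
   = 2.6316 / (2.6316 + 2.5641) = 0.5065
w2 = 1 - w1 = 0.4935
fused = w1*s1 + w2*s2 = 21.4247 + 23.0468
= 44.4714 m


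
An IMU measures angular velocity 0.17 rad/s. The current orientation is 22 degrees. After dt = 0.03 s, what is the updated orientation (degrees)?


delta_theta = w * dt = 0.17 * 0.03 = 0.0051 rad
= 0.2922 deg
theta_new = 22 + 0.2922 = 22.2922 deg


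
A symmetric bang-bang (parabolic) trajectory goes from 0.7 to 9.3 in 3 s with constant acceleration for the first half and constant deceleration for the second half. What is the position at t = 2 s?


Symmetric rest-to-rest: each phase covers (pf-p0)/2 in time T/2. 0.5*a*(T/2)^2 = (pf-p0)/2 => a = 4*(pf-p0)/T^2
a = 4*(9.3-0.7)/3^2 = 3.8222
t = 2 is in the deceleration phase (t > T/2).
p = pf - 0.5*a*(T-t)^2 = 9.3 - 0.5*3.8222*1^2
= 7.3889


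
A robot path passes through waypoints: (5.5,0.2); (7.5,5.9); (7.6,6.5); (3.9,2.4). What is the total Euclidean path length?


Segment lengths:
  seg1 = sqrt((2.0)^2 + (5.7)^2) = 6.0407
  seg2 = sqrt((0.1)^2 + (0.6)^2) = 0.6083
  seg3 = sqrt((-3.7)^2 + (-4.1)^2) = 5.5227
Total = 12.1717


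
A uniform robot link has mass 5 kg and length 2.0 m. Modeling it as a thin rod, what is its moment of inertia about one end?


I = (1/3) * m * L^2
= (1/3) * 5 * 2.0^2
= 0.333333 * 5 * 4.0
= 6.6667 kg*m^2


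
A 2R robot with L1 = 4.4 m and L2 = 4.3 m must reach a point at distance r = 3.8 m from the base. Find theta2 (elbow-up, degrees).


cos(theta2) = (r^2 - L1^2 - L2^2) / (2*L1*L2)
cos(theta2) = (14.44 - 19.36 - 18.49) / 37.84
cos(theta2) = -0.618658
theta2 = 128.2182 degrees


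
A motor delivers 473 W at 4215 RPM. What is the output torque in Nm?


omega = 4215 * 2*pi/60 = 441.3938 rad/s
tau = P / omega = 473 / 441.3938
= 1.0716 Nm


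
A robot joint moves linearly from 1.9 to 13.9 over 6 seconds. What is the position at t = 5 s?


s = t/T = 5/6 = 0.8333
p(t) = p0 + (pf-p0)*s
= 1.9 + (13.9 - 1.9) * 0.8333
= 11.9


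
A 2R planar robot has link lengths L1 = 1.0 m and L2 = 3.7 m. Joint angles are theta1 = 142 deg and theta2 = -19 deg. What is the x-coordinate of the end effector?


Convert angles to radians: theta1 = 2.4784, theta2 = -0.3316
x = L1*cos(theta1) + L2*cos(theta1+theta2)
x = -0.788 + -2.0152
x = -2.8032


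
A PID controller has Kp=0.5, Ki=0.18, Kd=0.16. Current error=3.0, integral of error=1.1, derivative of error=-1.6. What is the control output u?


u = Kp*e + Ki*int(e) + Kd*de/dt
= 0.5*3.0 + 0.18*1.1 + 0.16*(-1.6)
= 1.5 + 0.198 + -0.256
= 1.442


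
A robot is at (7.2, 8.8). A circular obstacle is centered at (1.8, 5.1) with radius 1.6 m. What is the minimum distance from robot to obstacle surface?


center_dist = sqrt((7.2-1.8)^2 + (8.8-5.1)^2)
= sqrt(29.16 + 13.69)
= 6.546
min_dist = center_dist - radius = 6.546 - 1.6 = 4.946 m


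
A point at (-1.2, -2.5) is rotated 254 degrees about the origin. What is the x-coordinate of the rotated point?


x' = x*cos(theta) - y*sin(theta)
cos(254 deg) = -0.2756, sin(254 deg) = -0.9613
x' = -1.2 * -0.2756 - -2.5 * -0.9613
= 0.3308 - 2.4032
= -2.0724


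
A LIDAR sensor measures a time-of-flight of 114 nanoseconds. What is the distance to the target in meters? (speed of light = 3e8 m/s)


tof = 114 ns = 1.14e-07 s
dist = c * tof / 2
= 3e8 * 1.14e-07 / 2
= 17.1 m


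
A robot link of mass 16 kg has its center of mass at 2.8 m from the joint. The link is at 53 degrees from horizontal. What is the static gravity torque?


tau = m*g*L*cos(angle)
= 16 * 9.81 * 2.8 * cos(53 deg)
= 16 * 9.81 * 2.8 * 0.6018
= 264.4905 Nm


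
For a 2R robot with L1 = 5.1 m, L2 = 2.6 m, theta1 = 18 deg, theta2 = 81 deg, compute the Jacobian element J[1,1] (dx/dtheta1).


J[1,1] = -L1*sin(t1) - L2*sin(t1+t2)
= -5.1*sin(18) - 2.6*sin(99)
= -4.144


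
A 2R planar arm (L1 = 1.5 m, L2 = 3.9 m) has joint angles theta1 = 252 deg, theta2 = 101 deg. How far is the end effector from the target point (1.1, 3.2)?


End effector via forward kinematics:
x = L1*cos(t1) + L2*cos(t1+t2) = 3.4074
y = L1*sin(t1) + L2*sin(t1+t2) = -1.9019
Distance to target:
d = sqrt((1.1 - 3.4074)^2 + (3.2 - -1.9019)^2)
= sqrt(5.3241 + 26.0291)
= 5.5994 m


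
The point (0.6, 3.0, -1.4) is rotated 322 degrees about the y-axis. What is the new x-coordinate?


Rotation about y-axis: x' = x*cos(theta) + z*sin(theta)
= 0.6 * 0.788 + -1.4 * -0.6157
= 1.3347


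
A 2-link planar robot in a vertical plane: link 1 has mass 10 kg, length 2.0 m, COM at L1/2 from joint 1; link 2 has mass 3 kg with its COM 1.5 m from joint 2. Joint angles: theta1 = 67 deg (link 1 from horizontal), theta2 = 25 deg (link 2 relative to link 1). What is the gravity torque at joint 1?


Horizontal distance from joint 1 to link-1 COM:
  x_c1 = (L1/2)*cos(t1) = 1.0 * 0.3907 = 0.3907 m
Horizontal distance from joint 1 to link-2 COM:
  x_c2 = L1*cos(t1) + Lc2*cos(t1+t2)
       = 2.0*0.3907 + 1.5*-0.0349 = 0.7291 m
tau1 = m1*g*x_c1 + m2*g*x_c2
     = 10*9.81*0.3907 + 3*9.81*0.7291
     = 38.3307 + 21.4578
     = 59.7885 Nm


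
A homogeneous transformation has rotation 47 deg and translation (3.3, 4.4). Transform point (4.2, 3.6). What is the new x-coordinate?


x' = cos(theta)*px - sin(theta)*py + tx
= 0.682*4.2 - 0.7314*3.6 + 3.3
= 3.5315


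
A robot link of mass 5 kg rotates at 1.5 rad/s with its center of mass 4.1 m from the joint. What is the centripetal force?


F = m * omega^2 * r
= 5 * 1.5^2 * 4.1
= 5 * 2.25 * 4.1
= 46.125 N


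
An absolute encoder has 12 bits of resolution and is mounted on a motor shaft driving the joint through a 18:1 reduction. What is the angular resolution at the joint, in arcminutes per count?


counts = 2^12 = 4096
effective counts at joint = 4096 * 18 = 73728
resolution = 360*60 / 73728
= 0.293 arcmin/count


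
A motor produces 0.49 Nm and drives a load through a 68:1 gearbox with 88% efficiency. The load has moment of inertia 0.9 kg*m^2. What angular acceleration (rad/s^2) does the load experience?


tau_out = tau_motor * N * eta
= 0.49 * 68 * 0.88 = 29.3216 Nm
alpha = tau_out / I = 29.3216 / 0.9
= 32.5796 rad/s^2


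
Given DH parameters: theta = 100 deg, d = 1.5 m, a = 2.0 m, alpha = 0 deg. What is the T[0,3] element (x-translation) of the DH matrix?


T[0,3] = a * cos(theta)
= 2.0 * cos(100 deg)
= 2.0 * -0.1736
= -0.3473


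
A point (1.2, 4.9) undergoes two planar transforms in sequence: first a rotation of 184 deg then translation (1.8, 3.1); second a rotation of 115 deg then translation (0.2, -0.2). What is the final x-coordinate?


After transform 1:
x1 = cos(184)*1.2 - sin(184)*4.9 + 1.8 = 0.9447
y1 = sin(184)*1.2 + cos(184)*4.9 + 3.1 = -1.8718
After transform 2:
x2 = cos(115)*0.9447 - sin(115)*-1.8718 + 0.2
= 1.4971


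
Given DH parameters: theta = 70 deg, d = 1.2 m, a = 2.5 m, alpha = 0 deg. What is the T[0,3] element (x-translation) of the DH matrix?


T[0,3] = a * cos(theta)
= 2.5 * cos(70 deg)
= 2.5 * 0.342
= 0.8551


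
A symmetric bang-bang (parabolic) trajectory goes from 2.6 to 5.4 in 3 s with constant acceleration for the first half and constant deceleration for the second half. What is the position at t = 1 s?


Symmetric rest-to-rest: each phase covers (pf-p0)/2 in time T/2. 0.5*a*(T/2)^2 = (pf-p0)/2 => a = 4*(pf-p0)/T^2
a = 4*(5.4-2.6)/3^2 = 1.2444
t = 1 is in the acceleration phase (t <= T/2).
p = p0 + 0.5*a*t^2 = 2.6 + 0.5*1.2444*1^2
= 3.2222


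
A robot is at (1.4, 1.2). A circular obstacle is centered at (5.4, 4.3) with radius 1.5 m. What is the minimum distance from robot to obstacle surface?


center_dist = sqrt((1.4-5.4)^2 + (1.2-4.3)^2)
= sqrt(16.0 + 9.61)
= 5.0606
min_dist = center_dist - radius = 5.0606 - 1.5 = 3.5606 m


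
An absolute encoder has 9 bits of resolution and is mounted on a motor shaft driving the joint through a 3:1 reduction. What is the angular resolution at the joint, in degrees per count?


counts = 2^9 = 512
effective counts at joint = 512 * 3 = 1536
resolution = 360 / 1536
= 0.2344 deg/count


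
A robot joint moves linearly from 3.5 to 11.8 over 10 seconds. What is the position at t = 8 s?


s = t/T = 8/10 = 0.8
p(t) = p0 + (pf-p0)*s
= 3.5 + (11.8 - 3.5) * 0.8
= 10.14


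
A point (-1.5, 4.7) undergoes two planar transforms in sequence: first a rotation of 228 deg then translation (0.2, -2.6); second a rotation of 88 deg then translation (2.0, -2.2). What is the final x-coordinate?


After transform 1:
x1 = cos(228)*-1.5 - sin(228)*4.7 + 0.2 = 4.6965
y1 = sin(228)*-1.5 + cos(228)*4.7 + -2.6 = -4.6302
After transform 2:
x2 = cos(88)*4.6965 - sin(88)*-4.6302 + 2.0
= 6.7913


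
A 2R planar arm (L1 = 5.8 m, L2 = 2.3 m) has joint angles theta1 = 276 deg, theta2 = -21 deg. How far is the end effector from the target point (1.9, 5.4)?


End effector via forward kinematics:
x = L1*cos(t1) + L2*cos(t1+t2) = 0.011
y = L1*sin(t1) + L2*sin(t1+t2) = -7.9899
Distance to target:
d = sqrt((1.9 - 0.011)^2 + (5.4 - -7.9899)^2)
= sqrt(3.5684 + 179.2883)
= 13.5224 m


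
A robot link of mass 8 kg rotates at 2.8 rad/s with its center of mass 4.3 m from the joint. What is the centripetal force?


F = m * omega^2 * r
= 8 * 2.8^2 * 4.3
= 8 * 7.84 * 4.3
= 269.696 N


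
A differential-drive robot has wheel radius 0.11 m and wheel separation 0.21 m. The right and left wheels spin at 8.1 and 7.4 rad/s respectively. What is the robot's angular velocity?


vR = r*wR = 0.11*8.1 = 0.891 m/s
vL = r*wL = 0.11*7.4 = 0.814 m/s
v = (vR+vL)/2 = 0.8525 m/s
omega = (vR-vL)/L = 0.3667 rad/s
angular velocity = 0.3667 rad/s


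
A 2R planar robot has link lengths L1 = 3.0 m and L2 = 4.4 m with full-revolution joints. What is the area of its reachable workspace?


r_max = L1 + L2 = 7.4 m
r_min = |L1 - L2| = 1.4 m
Area = pi*(r_max^2 - r_min^2)
= pi*(54.76 - 1.96)
= pi * 52.8
= 165.8761 m^2


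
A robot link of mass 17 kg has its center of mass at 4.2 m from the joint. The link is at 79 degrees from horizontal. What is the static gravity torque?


tau = m*g*L*cos(angle)
= 17 * 9.81 * 4.2 * cos(79 deg)
= 17 * 9.81 * 4.2 * 0.1908
= 133.6491 Nm


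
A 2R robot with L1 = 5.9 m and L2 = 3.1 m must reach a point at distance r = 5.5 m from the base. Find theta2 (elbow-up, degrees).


cos(theta2) = (r^2 - L1^2 - L2^2) / (2*L1*L2)
cos(theta2) = (30.25 - 34.81 - 9.61) / 36.58
cos(theta2) = -0.38737
theta2 = 112.791 degrees


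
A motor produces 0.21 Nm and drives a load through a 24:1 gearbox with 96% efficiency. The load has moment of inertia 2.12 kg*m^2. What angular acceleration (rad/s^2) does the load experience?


tau_out = tau_motor * N * eta
= 0.21 * 24 * 0.96 = 4.8384 Nm
alpha = tau_out / I = 4.8384 / 2.12
= 2.2823 rad/s^2
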